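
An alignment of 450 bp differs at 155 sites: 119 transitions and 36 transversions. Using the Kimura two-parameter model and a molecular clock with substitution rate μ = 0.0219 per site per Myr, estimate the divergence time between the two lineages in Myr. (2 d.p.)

11.71

P = 119/450 ≈ 0.264444 and Q = 36/450 = 0.08.
Under the Kimura two-parameter model, d = −½ ln(1 − 2P − Q) − ¼ ln(1 − 2Q).
1 − 2P − Q = 0.391112, giving −½ ln(0.391112) = 0.469381.
1 − 2Q = 0.84, giving −¼ ln(0.84) = 0.043588.
d = 0.469381 + 0.043588 = 0.512969.
Under a molecular clock d = 2μt, so t = d/(2μ) = 0.512969 / (2 × 0.0219) = 11.71 Myr.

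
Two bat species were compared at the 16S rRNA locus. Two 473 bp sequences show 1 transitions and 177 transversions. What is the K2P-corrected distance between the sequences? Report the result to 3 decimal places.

P = 1/473 ≈ 0.002114 and Q = 177/473 ≈ 0.374207.
Under the Kimura two-parameter model, d = −½ ln(1 − 2P − Q) − ¼ ln(1 − 2Q).
1 − 2P − Q = 0.621565, giving −½ ln(0.621565) = 0.237757.
1 − 2Q = 0.251586, giving −¼ ln(0.251586) = 0.344993.
d = 0.237757 + 0.344993 = 0.582750.

0.583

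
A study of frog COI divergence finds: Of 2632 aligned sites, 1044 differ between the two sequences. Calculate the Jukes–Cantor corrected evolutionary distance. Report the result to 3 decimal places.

p = 1044/2632 ≈ 0.396657.
d = −(3/4) ln(1 − 4p/3) = −0.75 ln(1 − 0.528876) = −0.75 ln(0.471124)
  = −0.75 × (-0.752634) = 0.564476 substitutions/site.

0.564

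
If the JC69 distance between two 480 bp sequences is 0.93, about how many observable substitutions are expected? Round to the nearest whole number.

256

Invert JC69: p = (3/4)(1 − e^(−4d/3)) = 0.75 × (1 − e^(-1.24)) = 0.75 × (1 − 0.289384) = 0.532962.
Expected differing sites = pL ≈ 0.532962 × 480 = 255.82176 ≈ 256.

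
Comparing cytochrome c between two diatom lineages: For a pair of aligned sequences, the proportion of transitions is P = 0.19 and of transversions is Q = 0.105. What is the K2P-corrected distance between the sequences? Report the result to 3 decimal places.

Under the Kimura two-parameter model, d = −½ ln(1 − 2P − Q) − ¼ ln(1 − 2Q).
1 − 2P − Q = 0.515, giving −½ ln(0.515) = 0.331794.
1 − 2Q = 0.79, giving −¼ ln(0.79) = 0.058931.
d = 0.331794 + 0.058931 = 0.390725.

0.391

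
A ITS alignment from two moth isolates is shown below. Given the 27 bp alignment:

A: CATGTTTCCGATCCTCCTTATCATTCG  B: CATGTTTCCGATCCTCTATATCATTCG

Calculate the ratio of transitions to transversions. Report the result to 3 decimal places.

1.000

Transitions are A↔G and C↔T; transversions are all other mismatches.
Transitions: 1. Transversions: 1.
R = 1/1 = 1.000.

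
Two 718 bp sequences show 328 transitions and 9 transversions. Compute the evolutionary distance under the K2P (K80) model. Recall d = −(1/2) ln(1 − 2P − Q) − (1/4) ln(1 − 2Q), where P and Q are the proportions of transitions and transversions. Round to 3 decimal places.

P = 328/718 ≈ 0.456825 and Q = 9/718 ≈ 0.012535.
Under the Kimura two-parameter model, d = −½ ln(1 − 2P − Q) − ¼ ln(1 − 2Q).
1 − 2P − Q = 0.073815, giving −½ ln(0.073815) = 1.303097.
1 − 2Q = 0.97493, giving −¼ ln(0.97493) = 0.006347.
d = 1.303097 + 0.006347 = 1.309444.

1.309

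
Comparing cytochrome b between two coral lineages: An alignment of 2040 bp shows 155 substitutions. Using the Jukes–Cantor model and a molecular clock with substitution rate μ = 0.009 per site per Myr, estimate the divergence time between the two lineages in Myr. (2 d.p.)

p = 155/2040 ≈ 0.07598.
d = −(3/4) ln(1 − 4p/3) = −0.75 ln(1 − 0.101307) = −0.75 ln(0.898693)
  = −0.75 × (-0.106814) = 0.080111 substitutions/site.
Under a molecular clock d = 2μt, so t = d/(2μ) = 0.080111 / (2 × 0.009) = 4.45 Myr.

4.45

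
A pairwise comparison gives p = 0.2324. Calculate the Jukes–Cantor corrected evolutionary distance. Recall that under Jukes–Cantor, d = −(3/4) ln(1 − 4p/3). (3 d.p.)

d = −(3/4) ln(1 − 4p/3) = −0.75 ln(1 − 0.309867) = −0.75 ln(0.690133)
  = −0.75 × (-0.370871) = 0.278153 substitutions/site.

0.278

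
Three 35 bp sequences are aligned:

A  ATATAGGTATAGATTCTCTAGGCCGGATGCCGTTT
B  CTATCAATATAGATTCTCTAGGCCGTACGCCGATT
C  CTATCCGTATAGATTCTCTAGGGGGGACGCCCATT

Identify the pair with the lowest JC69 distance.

B and C

A–B: 7/35 differ, p = 0.200, d = 0.233.
A–C: 8/35 differ, p = 0.229, d = 0.273.
B–C: 6/35 differ, p = 0.171, d = 0.195.
The smallest distance is between B and C.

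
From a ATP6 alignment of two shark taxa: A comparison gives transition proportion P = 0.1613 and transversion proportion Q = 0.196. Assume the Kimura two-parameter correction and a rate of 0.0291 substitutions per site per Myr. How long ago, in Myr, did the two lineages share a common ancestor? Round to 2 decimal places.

Under the Kimura two-parameter model, d = −½ ln(1 − 2P − Q) − ¼ ln(1 − 2Q).
1 − 2P − Q = 0.4814, giving −½ ln(0.4814) = 0.365528.
1 − 2Q = 0.608, giving −¼ ln(0.608) = 0.124395.
d = 0.365528 + 0.124395 = 0.489923.
Under a molecular clock d = 2μt, so t = d/(2μ) = 0.489923 / (2 × 0.0291) = 8.42 Myr.

8.42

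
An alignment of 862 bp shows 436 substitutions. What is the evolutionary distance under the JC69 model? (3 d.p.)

0.842

p = 436/862 ≈ 0.5058.
d = −(3/4) ln(1 − 4p/3) = −0.75 ln(1 − 0.6744) = −0.75 ln(0.3256)
  = −0.75 × (-1.122086) = 0.841565 substitutions/site.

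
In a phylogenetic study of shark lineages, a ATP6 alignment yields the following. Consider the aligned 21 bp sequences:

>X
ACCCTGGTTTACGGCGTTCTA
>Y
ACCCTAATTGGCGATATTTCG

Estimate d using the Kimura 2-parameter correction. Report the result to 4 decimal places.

Of 21 sites, 9 differences are transitions and 1 are transversions, so P = 9/21 ≈ 0.428571 and Q = 1/21 ≈ 0.047619.
Under the Kimura two-parameter model, d = −½ ln(1 − 2P − Q) − ¼ ln(1 − 2Q).
1 − 2P − Q = 0.095239, giving −½ ln(0.095239) = 1.175683.
1 − 2Q = 0.904762, giving −¼ ln(0.904762) = 0.025021.
d = 1.175683 + 0.025021 = 1.200704.

1.2007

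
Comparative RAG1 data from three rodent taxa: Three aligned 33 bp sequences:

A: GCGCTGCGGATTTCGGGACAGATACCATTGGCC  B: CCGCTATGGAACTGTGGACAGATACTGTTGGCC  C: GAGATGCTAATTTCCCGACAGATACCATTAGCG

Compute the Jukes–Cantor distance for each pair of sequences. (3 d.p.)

A–B: 9/33 sites differ → p ≈ 0.272727, d = −0.75 ln(1 − 0.363636) = 0.338988 ≈ 0.339.
A–C: 8/33 sites differ → p ≈ 0.242424, d = −0.75 ln(1 − 0.323232) = 0.292820 ≈ 0.293.
B–C: 16/33 sites differ → p ≈ 0.484848, d = −0.75 ln(1 − 0.646464) = 0.779827 ≈ 0.780.

d(A,B) = 0.339, d(A,C) = 0.293, d(B,C) = 0.780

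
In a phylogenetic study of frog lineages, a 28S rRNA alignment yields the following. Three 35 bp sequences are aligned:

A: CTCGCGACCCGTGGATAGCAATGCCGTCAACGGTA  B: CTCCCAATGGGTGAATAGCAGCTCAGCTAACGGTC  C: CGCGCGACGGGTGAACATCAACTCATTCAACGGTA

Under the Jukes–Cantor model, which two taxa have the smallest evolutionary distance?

A–B: 13/35 differ, p = 0.371, d = 0.513.
A–C: 10/35 differ, p = 0.286, d = 0.360.
B–C: 11/35 differ, p = 0.314, d = 0.407.
The smallest distance is between A and C.

A and C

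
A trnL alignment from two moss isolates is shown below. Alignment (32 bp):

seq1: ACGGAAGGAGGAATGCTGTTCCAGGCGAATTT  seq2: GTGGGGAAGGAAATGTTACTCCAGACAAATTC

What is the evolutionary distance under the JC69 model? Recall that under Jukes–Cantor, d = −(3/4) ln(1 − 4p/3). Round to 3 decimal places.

0.657

The sequences differ at 14 of 32 sites, so p = 14/32 = 0.4375.
d = −(3/4) ln(1 − 4p/3) = −0.75 ln(1 − 0.583333) = −0.75 ln(0.416667)
  = −0.75 × (-0.875468) = 0.656601 substitutions/site.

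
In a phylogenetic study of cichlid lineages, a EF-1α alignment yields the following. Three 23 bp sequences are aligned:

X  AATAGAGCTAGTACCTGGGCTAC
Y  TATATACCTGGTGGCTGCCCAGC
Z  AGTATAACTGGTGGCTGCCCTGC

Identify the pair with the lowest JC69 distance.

Y and Z

X–Y: 10/23 differ, p = 0.435, d = 0.650.
X–Z: 9/23 differ, p = 0.391, d = 0.553.
Y–Z: 4/23 differ, p = 0.174, d = 0.198.
The smallest distance is between Y and Z.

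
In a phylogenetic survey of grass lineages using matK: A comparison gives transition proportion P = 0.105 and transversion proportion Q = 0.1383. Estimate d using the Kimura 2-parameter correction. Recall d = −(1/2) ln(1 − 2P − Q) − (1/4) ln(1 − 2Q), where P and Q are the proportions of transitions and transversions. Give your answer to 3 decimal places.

Under the Kimura two-parameter model, d = −½ ln(1 − 2P − Q) − ¼ ln(1 − 2Q).
1 − 2P − Q = 0.6517, giving −½ ln(0.6517) = 0.214085.
1 − 2Q = 0.7234, giving −¼ ln(0.7234) = 0.080948.
d = 0.214085 + 0.080948 = 0.295033.

0.295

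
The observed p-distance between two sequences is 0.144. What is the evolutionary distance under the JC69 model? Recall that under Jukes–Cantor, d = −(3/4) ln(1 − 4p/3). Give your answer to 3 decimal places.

d = −(3/4) ln(1 − 4p/3) = −0.75 ln(1 − 0.192) = −0.75 ln(0.808)
  = −0.75 × (-0.213193) = 0.159895 substitutions/site.

0.160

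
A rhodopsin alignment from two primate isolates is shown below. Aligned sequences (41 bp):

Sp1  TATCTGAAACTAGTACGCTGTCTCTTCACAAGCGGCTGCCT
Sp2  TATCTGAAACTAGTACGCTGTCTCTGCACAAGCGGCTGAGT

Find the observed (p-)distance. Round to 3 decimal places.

The sequences differ at 3 of 41 positions (sites 26, 39, 40).
p = 3/41 = 0.073170… ≈ 0.073 (to 3 d.p.).

0.073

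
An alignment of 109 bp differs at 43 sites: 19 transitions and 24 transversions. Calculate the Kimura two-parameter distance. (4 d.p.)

0.5657

P = 19/109 ≈ 0.174312 and Q = 24/109 ≈ 0.220183.
Under the Kimura two-parameter model, d = −½ ln(1 − 2P − Q) − ¼ ln(1 − 2Q).
1 − 2P − Q = 0.431193, giving −½ ln(0.431193) = 0.420600.
1 − 2Q = 0.559634, giving −¼ ln(0.559634) = 0.145118.
d = 0.420600 + 0.145118 = 0.565718.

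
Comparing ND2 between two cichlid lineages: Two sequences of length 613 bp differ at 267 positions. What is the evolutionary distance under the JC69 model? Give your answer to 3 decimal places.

p = 267/613 ≈ 0.435563.
d = −(3/4) ln(1 − 4p/3) = −0.75 ln(1 − 0.580751) = −0.75 ln(0.419249)
  = −0.75 × (-0.869290) = 0.651968 substitutions/site.

0.652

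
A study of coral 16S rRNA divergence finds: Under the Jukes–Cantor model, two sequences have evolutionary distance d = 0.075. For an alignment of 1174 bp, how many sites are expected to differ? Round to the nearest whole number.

Invert JC69: p = (3/4)(1 − e^(−4d/3)) = 0.75 × (1 − e^(-0.1)) = 0.75 × (1 − 0.904837) = 0.071372.
Expected differing sites = pL ≈ 0.071372 × 1174 = 83.790728 ≈ 84.

84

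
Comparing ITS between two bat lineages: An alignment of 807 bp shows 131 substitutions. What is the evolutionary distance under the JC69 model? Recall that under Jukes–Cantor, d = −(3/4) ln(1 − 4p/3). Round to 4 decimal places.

0.1829

p = 131/807 ≈ 0.16233.
d = −(3/4) ln(1 − 4p/3) = −0.75 ln(1 − 0.21644) = −0.75 ln(0.78356)
  = −0.75 × (-0.243908) = 0.182931 substitutions/site.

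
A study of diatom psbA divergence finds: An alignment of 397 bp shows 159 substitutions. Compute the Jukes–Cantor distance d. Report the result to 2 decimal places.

0.57

p = 159/397 ≈ 0.400504.
d = −(3/4) ln(1 − 4p/3) = −0.75 ln(1 − 0.534005) = −0.75 ln(0.465995)
  = −0.75 × (-0.763580) = 0.572685 substitutions/site.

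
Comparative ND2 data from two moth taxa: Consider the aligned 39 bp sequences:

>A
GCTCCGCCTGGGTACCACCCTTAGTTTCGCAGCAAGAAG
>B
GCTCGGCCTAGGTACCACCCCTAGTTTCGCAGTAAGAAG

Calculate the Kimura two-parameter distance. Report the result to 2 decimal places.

0.11

Of 39 sites, 3 differences are transitions and 1 are transversions, so P = 3/39 ≈ 0.076923 and Q = 1/39 ≈ 0.025641.
Under the Kimura two-parameter model, d = −½ ln(1 − 2P − Q) − ¼ ln(1 − 2Q).
1 − 2P − Q = 0.820513, giving −½ ln(0.820513) = 0.098913.
1 − 2Q = 0.948718, giving −¼ ln(0.948718) = 0.013161.
d = 0.098913 + 0.013161 = 0.112074.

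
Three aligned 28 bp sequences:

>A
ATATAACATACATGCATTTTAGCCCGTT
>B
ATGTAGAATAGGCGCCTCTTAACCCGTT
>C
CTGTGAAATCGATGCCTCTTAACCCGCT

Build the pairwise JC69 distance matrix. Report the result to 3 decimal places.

d(A,B) = 0.420, d(A,C) = 0.485, d(B,C) = 0.304

A–B: 9/28 sites differ → p ≈ 0.321429, d = −0.75 ln(1 − 0.428572) = 0.419713 ≈ 0.420.
A–C: 10/28 sites differ → p ≈ 0.357143, d = −0.75 ln(1 − 0.476191) = 0.484971 ≈ 0.485.
B–C: 7/28 sites differ → p = 0.25, d = −0.75 ln(1 − 0.333333) = 0.304098 ≈ 0.304.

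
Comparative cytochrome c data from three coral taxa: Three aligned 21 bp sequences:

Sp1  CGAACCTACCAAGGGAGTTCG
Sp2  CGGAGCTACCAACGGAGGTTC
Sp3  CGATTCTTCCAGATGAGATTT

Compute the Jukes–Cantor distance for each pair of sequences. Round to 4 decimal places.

d(Sp1,Sp2) = 0.3597, d(Sp1,Sp3) = 0.6355, d(Sp2,Sp3) = 0.6355

Sp1–Sp2: 6/21 sites differ → p ≈ 0.285714, d = −0.75 ln(1 − 0.380952) = 0.359679 ≈ 0.3597.
Sp1–Sp3: 9/21 sites differ → p ≈ 0.428571, d = −0.75 ln(1 − 0.571428) = 0.635472 ≈ 0.6355.
Sp2–Sp3: 9/21 sites differ → p ≈ 0.428571, d = −0.75 ln(1 − 0.571428) = 0.635472 ≈ 0.6355.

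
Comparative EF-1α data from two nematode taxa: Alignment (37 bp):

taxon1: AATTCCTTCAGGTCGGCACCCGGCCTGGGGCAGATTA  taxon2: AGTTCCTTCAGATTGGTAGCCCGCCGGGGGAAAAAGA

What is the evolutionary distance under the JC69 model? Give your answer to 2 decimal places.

The sequences differ at 11 of 37 sites, so p = 11/37 ≈ 0.297297.
d = −(3/4) ln(1 − 4p/3) = −0.75 ln(1 − 0.396396) = −0.75 ln(0.603604)
  = −0.75 × (-0.504837) = 0.378628 substitutions/site.

0.38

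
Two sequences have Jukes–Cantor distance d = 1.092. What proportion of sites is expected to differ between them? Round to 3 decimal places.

p = (3/4)(1 − e^(−4d/3)) = 0.75 × (1 − e^(-1.456)) = 0.75 × (1 − 0.233167) = 0.575125.

0.575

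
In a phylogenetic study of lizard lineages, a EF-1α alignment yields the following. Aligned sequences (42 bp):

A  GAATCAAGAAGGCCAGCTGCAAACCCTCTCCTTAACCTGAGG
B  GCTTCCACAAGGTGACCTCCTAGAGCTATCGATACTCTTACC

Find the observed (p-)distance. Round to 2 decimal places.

0.48

The sequences differ at 20 of 42 positions.
p = 20/42 = 0.476190… ≈ 0.48 (to 2 d.p.).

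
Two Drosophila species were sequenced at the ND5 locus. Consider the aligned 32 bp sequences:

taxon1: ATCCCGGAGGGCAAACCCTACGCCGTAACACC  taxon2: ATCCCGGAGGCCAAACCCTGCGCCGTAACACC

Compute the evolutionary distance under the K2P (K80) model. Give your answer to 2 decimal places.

0.07

Of 32 sites, 1 differences are transitions and 1 are transversions, so P = 1/32 = 0.03125 and Q = 1/32 = 0.03125.
Under the Kimura two-parameter model, d = −½ ln(1 − 2P − Q) − ¼ ln(1 − 2Q).
1 − 2P − Q = 0.90625, giving −½ ln(0.90625) = 0.049220.
1 − 2Q = 0.9375, giving −¼ ln(0.9375) = 0.016135.
d = 0.049220 + 0.016135 = 0.065355.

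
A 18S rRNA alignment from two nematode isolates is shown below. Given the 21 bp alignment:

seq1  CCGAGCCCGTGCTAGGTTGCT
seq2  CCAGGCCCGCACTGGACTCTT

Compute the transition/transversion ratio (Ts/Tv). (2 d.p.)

Transitions are A↔G and C↔T; transversions are all other mismatches.
Transitions: 8. Transversions: 1.
R = 8/1 = 8.00.

8.00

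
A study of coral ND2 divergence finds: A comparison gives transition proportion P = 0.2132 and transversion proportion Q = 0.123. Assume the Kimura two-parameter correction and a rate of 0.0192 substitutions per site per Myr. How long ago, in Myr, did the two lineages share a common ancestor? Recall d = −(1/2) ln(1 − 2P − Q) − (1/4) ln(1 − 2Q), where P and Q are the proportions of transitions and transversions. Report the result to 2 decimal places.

12.22

Under the Kimura two-parameter model, d = −½ ln(1 − 2P − Q) − ¼ ln(1 − 2Q).
1 − 2P − Q = 0.4506, giving −½ ln(0.4506) = 0.398588.
1 − 2Q = 0.754, giving −¼ ln(0.754) = 0.070591.
d = 0.398588 + 0.070591 = 0.469179.
Under a molecular clock d = 2μt, so t = d/(2μ) = 0.469179 / (2 × 0.0192) = 12.22 Myr.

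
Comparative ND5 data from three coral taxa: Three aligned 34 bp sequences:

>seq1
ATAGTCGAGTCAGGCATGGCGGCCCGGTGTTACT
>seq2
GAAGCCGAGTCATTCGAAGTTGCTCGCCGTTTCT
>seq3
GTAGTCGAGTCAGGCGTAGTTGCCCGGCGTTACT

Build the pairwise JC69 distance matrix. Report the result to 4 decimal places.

d(seq1,seq2) = 0.5972, d(seq1,seq3) = 0.2012, d(seq2,seq3) = 0.2824

seq1–seq2: 14/34 sites differ → p ≈ 0.411765, d = −0.75 ln(1 − 0.54902) = 0.597249 ≈ 0.5972.
seq1–seq3: 6/34 sites differ → p ≈ 0.176471, d = −0.75 ln(1 − 0.235295) = 0.201199 ≈ 0.2012.
seq2–seq3: 8/34 sites differ → p ≈ 0.235294, d = −0.75 ln(1 − 0.313725) = 0.282358 ≈ 0.2824.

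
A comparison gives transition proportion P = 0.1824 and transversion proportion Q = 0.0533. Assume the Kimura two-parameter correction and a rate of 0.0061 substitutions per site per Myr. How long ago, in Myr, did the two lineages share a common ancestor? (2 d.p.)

Under the Kimura two-parameter model, d = −½ ln(1 − 2P − Q) − ¼ ln(1 − 2Q).
1 − 2P − Q = 0.5819, giving −½ ln(0.5819) = 0.270728.
1 − 2Q = 0.8934, giving −¼ ln(0.8934) = 0.028180.
d = 0.270728 + 0.028180 = 0.298908.
Under a molecular clock d = 2μt, so t = d/(2μ) = 0.298908 / (2 × 0.0061) = 24.50 Myr.

24.50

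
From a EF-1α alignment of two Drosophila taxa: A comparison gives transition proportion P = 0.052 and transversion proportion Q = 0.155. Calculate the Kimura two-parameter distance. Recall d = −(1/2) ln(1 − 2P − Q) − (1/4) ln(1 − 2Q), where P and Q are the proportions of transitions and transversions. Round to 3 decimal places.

Under the Kimura two-parameter model, d = −½ ln(1 − 2P − Q) − ¼ ln(1 − 2Q).
1 − 2P − Q = 0.741, giving −½ ln(0.741) = 0.149877.
1 − 2Q = 0.69, giving −¼ ln(0.69) = 0.092766.
d = 0.149877 + 0.092766 = 0.242643.

0.243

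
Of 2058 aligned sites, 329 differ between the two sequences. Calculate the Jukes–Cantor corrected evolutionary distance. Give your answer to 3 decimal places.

0.180

p = 329/2058 ≈ 0.159864.
d = −(3/4) ln(1 − 4p/3) = −0.75 ln(1 − 0.213152) = −0.75 ln(0.786848)
  = −0.75 × (-0.239720) = 0.179790 substitutions/site.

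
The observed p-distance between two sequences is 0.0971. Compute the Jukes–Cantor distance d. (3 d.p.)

0.104

d = −(3/4) ln(1 − 4p/3) = −0.75 ln(1 − 0.129467) = −0.75 ln(0.870533)
  = −0.75 × (-0.138650) = 0.103988 substitutions/site.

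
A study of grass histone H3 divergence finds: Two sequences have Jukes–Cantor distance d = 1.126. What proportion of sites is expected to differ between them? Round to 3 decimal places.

0.583

p = (3/4)(1 − e^(−4d/3)) = 0.75 × (1 − e^(-1.501333)) = 0.75 × (1 − 0.222833) = 0.582875.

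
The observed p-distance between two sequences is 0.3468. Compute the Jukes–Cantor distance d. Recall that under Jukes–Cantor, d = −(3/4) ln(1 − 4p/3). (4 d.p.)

d = −(3/4) ln(1 − 4p/3) = −0.75 ln(1 − 0.4624) = −0.75 ln(0.5376)
  = −0.75 × (-0.620640) = 0.465480 substitutions/site.

0.4655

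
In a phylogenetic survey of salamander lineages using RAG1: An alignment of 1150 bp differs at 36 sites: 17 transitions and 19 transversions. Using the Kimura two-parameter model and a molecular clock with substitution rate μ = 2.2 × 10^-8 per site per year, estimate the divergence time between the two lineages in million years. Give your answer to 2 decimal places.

0.73

P = 17/1150 ≈ 0.014783 and Q = 19/1150 ≈ 0.016522.
Under the Kimura two-parameter model, d = −½ ln(1 − 2P − Q) − ¼ ln(1 − 2Q).
1 − 2P − Q = 0.953912, giving −½ ln(0.953912) = 0.023592.
1 − 2Q = 0.966956, giving −¼ ln(0.966956) = 0.008401.
d = 0.023592 + 0.008401 = 0.031993.
Under a molecular clock d = 2μt, so t = d/(2μ) = 0.031993 / (2 × 2.2 × 10^-8) = 0.73 million years.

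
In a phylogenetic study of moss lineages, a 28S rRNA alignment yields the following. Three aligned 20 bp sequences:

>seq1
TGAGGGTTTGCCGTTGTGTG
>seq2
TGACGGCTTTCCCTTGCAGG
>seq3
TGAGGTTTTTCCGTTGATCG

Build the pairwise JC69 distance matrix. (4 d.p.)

d(seq1,seq2) = 0.4715, d(seq1,seq3) = 0.3041, d(seq2,seq3) = 0.4715

seq1–seq2: 7/20 sites differ → p = 0.35, d = −0.75 ln(1 − 0.466667) = 0.471457 ≈ 0.4715.
seq1–seq3: 5/20 sites differ → p = 0.25, d = −0.75 ln(1 − 0.333333) = 0.304098 ≈ 0.3041.
seq2–seq3: 7/20 sites differ → p = 0.35, d = −0.75 ln(1 − 0.466667) = 0.471457 ≈ 0.4715.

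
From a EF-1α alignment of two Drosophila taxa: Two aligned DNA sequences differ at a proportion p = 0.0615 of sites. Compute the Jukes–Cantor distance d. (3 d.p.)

0.064

d = −(3/4) ln(1 − 4p/3) = −0.75 ln(1 − 0.082) = −0.75 ln(0.918)
  = −0.75 × (-0.085558) = 0.064169 substitutions/site.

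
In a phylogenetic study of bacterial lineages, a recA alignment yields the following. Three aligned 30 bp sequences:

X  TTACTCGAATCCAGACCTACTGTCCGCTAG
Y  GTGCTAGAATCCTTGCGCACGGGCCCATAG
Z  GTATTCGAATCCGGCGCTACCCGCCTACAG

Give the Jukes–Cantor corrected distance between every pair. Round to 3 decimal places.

d(X,Y) = 0.572, d(X,Z) = 0.503, d(Y,Z) = 0.647

X–Y: 12/30 sites differ → p = 0.4, d = −0.75 ln(1 − 0.533333) = 0.571605 ≈ 0.572.
X–Z: 11/30 sites differ → p ≈ 0.366667, d = −0.75 ln(1 − 0.488889) = 0.503376 ≈ 0.503.
Y–Z: 13/30 sites differ → p ≈ 0.433333, d = −0.75 ln(1 − 0.577777) = 0.646666 ≈ 0.647.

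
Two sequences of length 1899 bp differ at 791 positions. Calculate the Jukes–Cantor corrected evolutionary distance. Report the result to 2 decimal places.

p = 791/1899 ≈ 0.416535.
d = −(3/4) ln(1 − 4p/3) = −0.75 ln(1 − 0.55538) = −0.75 ln(0.44462)
  = −0.75 × (-0.810535) = 0.607901 substitutions/site.

0.61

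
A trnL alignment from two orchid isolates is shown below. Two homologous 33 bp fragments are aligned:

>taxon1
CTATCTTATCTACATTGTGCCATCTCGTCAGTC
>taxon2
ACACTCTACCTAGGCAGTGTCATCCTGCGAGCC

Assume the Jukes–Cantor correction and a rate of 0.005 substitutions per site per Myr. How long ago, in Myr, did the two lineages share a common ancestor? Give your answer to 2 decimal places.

77.98

The sequences differ at 16 of 33 sites, so p = 16/33 ≈ 0.484848.
d = −(3/4) ln(1 − 4p/3) = −0.75 ln(1 − 0.646464) = −0.75 ln(0.353536)
  = −0.75 × (-1.039770) = 0.779828 substitutions/site.
Under a molecular clock d = 2μt, so t = d/(2μ) = 0.779828 / (2 × 0.005) = 77.98 Myr.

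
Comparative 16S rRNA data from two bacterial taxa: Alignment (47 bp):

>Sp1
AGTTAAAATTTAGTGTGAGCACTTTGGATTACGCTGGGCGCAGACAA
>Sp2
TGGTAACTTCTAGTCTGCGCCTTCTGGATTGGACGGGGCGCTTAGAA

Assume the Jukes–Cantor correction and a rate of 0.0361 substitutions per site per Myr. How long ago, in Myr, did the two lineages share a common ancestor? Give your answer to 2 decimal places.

6.84

The sequences differ at 17 of 47 sites, so p = 17/47 ≈ 0.361702.
d = −(3/4) ln(1 − 4p/3) = −0.75 ln(1 − 0.482269) = −0.75 ln(0.517731)
  = −0.75 × (-0.658299) = 0.493724 substitutions/site.
Under a molecular clock d = 2μt, so t = d/(2μ) = 0.493724 / (2 × 0.0361) = 6.84 Myr.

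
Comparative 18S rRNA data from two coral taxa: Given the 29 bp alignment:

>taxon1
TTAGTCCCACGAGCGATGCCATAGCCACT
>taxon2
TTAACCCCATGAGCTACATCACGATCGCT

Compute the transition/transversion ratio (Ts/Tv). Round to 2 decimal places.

Transitions are A↔G and C↔T; transversions are all other mismatches.
Transitions: 11. Transversions: 1.
R = 11/1 = 11.00.

11.00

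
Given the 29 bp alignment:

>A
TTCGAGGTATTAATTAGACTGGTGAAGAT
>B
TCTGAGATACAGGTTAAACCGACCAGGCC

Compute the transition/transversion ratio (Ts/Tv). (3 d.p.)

Transitions are A↔G and C↔T; transversions are all other mismatches.
Transitions: 12. Transversions: 3.
R = 12/3 = 4.000.

4.000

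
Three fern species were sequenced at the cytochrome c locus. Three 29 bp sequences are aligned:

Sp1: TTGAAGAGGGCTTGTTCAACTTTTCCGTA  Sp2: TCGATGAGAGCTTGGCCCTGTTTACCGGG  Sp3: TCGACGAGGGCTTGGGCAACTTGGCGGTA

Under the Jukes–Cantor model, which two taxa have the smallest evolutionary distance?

Sp1 and Sp3

Sp1–Sp2: 11/29 differ, p = 0.379, d = 0.529.
Sp1–Sp3: 7/29 differ, p = 0.241, d = 0.291.
Sp2–Sp3: 11/29 differ, p = 0.379, d = 0.529.
The smallest distance is between Sp1 and Sp3.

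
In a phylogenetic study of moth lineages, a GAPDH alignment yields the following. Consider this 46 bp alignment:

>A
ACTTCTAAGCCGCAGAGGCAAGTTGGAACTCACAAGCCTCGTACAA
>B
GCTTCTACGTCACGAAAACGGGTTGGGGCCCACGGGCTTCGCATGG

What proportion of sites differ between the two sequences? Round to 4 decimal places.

0.4348

The sequences differ at 20 of 46 positions.
p = 20/46 = 0.434782… ≈ 0.4348 (to 4 d.p.).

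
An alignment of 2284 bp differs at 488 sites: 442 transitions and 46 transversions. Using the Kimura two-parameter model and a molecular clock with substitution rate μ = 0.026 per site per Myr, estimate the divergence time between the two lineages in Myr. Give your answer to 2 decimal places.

5.23

P = 442/2284 ≈ 0.19352 and Q = 46/2284 ≈ 0.02014.
Under the Kimura two-parameter model, d = −½ ln(1 − 2P − Q) − ¼ ln(1 − 2Q).
1 − 2P − Q = 0.59282, giving −½ ln(0.59282) = 0.261432.
1 − 2Q = 0.95972, giving −¼ ln(0.95972) = 0.010278.
d = 0.261432 + 0.010278 = 0.271710.
Under a molecular clock d = 2μt, so t = d/(2μ) = 0.271710 / (2 × 0.026) = 5.23 Myr.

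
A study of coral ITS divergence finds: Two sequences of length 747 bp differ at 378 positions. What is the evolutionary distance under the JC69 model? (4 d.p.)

p = 378/747 ≈ 0.506024.
d = −(3/4) ln(1 − 4p/3) = −0.75 ln(1 − 0.674699) = −0.75 ln(0.325301)
  = −0.75 × (-1.123004) = 0.842253 substitutions/site.

0.8423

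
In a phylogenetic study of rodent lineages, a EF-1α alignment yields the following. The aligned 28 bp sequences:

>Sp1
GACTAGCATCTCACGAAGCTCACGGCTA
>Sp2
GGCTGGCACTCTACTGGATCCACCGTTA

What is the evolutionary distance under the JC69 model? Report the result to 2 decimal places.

The sequences differ at 14 of 28 sites, so p = 14/28 = 0.5.
d = −(3/4) ln(1 − 4p/3) = −0.75 ln(1 − 0.666667) = −0.75 ln(0.333333)
  = −0.75 × (-1.098613) = 0.823960 substitutions/site.

0.82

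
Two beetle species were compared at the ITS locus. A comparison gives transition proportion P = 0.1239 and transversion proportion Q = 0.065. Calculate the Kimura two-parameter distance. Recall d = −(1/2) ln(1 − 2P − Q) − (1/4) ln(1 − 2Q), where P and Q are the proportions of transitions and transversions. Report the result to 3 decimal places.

Under the Kimura two-parameter model, d = −½ ln(1 − 2P − Q) − ¼ ln(1 − 2Q).
1 − 2P − Q = 0.6872, giving −½ ln(0.6872) = 0.187565.
1 − 2Q = 0.87, giving −¼ ln(0.87) = 0.034816.
d = 0.187565 + 0.034816 = 0.222381.

0.222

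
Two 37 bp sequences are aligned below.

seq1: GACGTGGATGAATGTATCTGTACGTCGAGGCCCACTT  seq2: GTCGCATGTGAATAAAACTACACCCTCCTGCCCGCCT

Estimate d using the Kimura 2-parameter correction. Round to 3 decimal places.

0.848

Of 37 sites, 10 differences are transitions and 8 are transversions, so P = 10/37 ≈ 0.27027 and Q = 8/37 ≈ 0.216216.
Under the Kimura two-parameter model, d = −½ ln(1 − 2P − Q) − ¼ ln(1 − 2Q).
1 − 2P − Q = 0.243244, giving −½ ln(0.243244) = 0.706845.
1 − 2Q = 0.567568, giving −¼ ln(0.567568) = 0.141599.
d = 0.706845 + 0.141599 = 0.848444.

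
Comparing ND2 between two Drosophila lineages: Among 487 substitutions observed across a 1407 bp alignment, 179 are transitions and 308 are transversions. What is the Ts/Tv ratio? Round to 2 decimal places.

R = 179/308 = 0.581168… ≈ 0.58 (to 2 d.p.).

0.58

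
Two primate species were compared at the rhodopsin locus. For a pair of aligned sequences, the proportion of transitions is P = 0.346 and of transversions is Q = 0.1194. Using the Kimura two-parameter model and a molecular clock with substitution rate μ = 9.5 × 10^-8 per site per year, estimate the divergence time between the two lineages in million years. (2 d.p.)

4.75

Under the Kimura two-parameter model, d = −½ ln(1 − 2P − Q) − ¼ ln(1 − 2Q).
1 − 2P − Q = 0.1886, giving −½ ln(0.1886) = 0.834063.
1 − 2Q = 0.7612, giving −¼ ln(0.7612) = 0.068215.
d = 0.834063 + 0.068215 = 0.902278.
Under a molecular clock d = 2μt, so t = d/(2μ) = 0.902278 / (2 × 9.5 × 10^-8) = 4.75 million years.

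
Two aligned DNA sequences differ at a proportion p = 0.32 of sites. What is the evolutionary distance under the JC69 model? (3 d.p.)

d = −(3/4) ln(1 − 4p/3) = −0.75 ln(1 − 0.426667) = −0.75 ln(0.573333)
  = −0.75 × (-0.556289) = 0.417217 substitutions/site.

0.417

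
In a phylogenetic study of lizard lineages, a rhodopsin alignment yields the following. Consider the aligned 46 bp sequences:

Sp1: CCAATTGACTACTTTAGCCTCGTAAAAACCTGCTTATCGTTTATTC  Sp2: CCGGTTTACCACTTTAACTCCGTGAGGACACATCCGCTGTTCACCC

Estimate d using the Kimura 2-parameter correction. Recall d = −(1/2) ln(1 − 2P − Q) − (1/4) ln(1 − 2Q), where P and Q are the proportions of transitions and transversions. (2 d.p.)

1.24

Of 46 sites, 20 differences are transitions and 2 are transversions, so P = 20/46 ≈ 0.434783 and Q = 2/46 ≈ 0.043478.
Under the Kimura two-parameter model, d = −½ ln(1 − 2P − Q) − ¼ ln(1 − 2Q).
1 − 2P − Q = 0.086956, giving −½ ln(0.086956) = 1.221177.
1 − 2Q = 0.913044, giving −¼ ln(0.913044) = 0.022743.
d = 1.221177 + 0.022743 = 1.243920.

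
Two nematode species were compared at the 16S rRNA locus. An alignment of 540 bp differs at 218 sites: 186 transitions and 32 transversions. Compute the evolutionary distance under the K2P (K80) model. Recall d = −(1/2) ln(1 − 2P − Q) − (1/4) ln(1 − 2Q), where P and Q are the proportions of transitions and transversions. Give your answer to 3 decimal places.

P = 186/540 ≈ 0.344444 and Q = 32/540 ≈ 0.059259.
Under the Kimura two-parameter model, d = −½ ln(1 − 2P − Q) − ¼ ln(1 − 2Q).
1 − 2P − Q = 0.251853, giving −½ ln(0.251853) = 0.689455.
1 − 2Q = 0.881482, giving −¼ ln(0.881482) = 0.031538.
d = 0.689455 + 0.031538 = 0.720993.

0.721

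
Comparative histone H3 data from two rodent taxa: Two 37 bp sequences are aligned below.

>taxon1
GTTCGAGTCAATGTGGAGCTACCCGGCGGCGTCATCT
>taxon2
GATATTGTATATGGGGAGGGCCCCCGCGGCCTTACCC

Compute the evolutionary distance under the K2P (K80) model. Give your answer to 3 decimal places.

0.595

Of 37 sites, 3 differences are transitions and 12 are transversions, so P = 3/37 ≈ 0.081081 and Q = 12/37 ≈ 0.324324.
Under the Kimura two-parameter model, d = −½ ln(1 − 2P − Q) − ¼ ln(1 − 2Q).
1 − 2P − Q = 0.513514, giving −½ ln(0.513514) = 0.333239.
1 − 2Q = 0.351352, giving −¼ ln(0.351352) = 0.261492.
d = 0.333239 + 0.261492 = 0.594731.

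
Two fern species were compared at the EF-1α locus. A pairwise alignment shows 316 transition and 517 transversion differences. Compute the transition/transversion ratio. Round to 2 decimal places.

R = 316/517 = 0.611218… ≈ 0.61 (to 2 d.p.).

0.61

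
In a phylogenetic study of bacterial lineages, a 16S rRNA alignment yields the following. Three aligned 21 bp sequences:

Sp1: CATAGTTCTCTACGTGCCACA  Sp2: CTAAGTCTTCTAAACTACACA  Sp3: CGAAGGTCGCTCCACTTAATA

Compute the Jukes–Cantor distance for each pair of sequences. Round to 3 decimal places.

d(Sp1,Sp2) = 0.635, d(Sp1,Sp3) = 0.899, d(Sp2,Sp3) = 0.756

Sp1–Sp2: 9/21 sites differ → p ≈ 0.428571, d = −0.75 ln(1 − 0.571428) = 0.635472 ≈ 0.635.
Sp1–Sp3: 11/21 sites differ → p ≈ 0.52381, d = −0.75 ln(1 − 0.698413) = 0.899023 ≈ 0.899.
Sp2–Sp3: 10/21 sites differ → p ≈ 0.47619, d = −0.75 ln(1 − 0.63492) = 0.755729 ≈ 0.756.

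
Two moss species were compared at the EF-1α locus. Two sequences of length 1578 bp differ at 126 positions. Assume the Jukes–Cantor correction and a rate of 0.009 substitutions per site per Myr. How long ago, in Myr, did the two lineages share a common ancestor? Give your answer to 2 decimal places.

p = 126/1578 ≈ 0.079848.
d = −(3/4) ln(1 − 4p/3) = −0.75 ln(1 − 0.106464) = −0.75 ln(0.893536)
  = −0.75 × (-0.112569) = 0.084427 substitutions/site.
Under a molecular clock d = 2μt, so t = d/(2μ) = 0.084427 / (2 × 0.009) = 4.69 Myr.

4.69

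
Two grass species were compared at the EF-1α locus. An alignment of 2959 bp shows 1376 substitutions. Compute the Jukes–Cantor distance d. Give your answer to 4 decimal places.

p = 1376/2959 ≈ 0.465022.
d = −(3/4) ln(1 − 4p/3) = −0.75 ln(1 − 0.620029) = −0.75 ln(0.379971)
  = −0.75 × (-0.967660) = 0.725745 substitutions/site.

0.7257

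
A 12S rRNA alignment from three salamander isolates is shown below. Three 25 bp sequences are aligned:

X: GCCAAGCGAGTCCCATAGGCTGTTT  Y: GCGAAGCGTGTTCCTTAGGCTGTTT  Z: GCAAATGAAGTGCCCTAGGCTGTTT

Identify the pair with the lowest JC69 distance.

X and Y

X–Y: 4/25 differ, p = 0.160, d = 0.180.
X–Z: 6/25 differ, p = 0.240, d = 0.289.
Y–Z: 7/25 differ, p = 0.280, d = 0.351.
The smallest distance is between X and Y.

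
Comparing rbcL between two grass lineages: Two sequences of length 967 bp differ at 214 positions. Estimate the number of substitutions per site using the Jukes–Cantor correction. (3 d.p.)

0.262

p = 214/967 ≈ 0.221303.
d = −(3/4) ln(1 − 4p/3) = −0.75 ln(1 − 0.295071) = −0.75 ln(0.704929)
  = −0.75 × (-0.349658) = 0.262244 substitutions/site.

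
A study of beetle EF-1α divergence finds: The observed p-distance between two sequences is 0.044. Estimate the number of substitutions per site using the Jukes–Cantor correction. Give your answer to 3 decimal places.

0.045

d = −(3/4) ln(1 − 4p/3) = −0.75 ln(1 − 0.058667) = −0.75 ln(0.941333)
  = −0.75 × (-0.060458) = 0.045344 substitutions/site.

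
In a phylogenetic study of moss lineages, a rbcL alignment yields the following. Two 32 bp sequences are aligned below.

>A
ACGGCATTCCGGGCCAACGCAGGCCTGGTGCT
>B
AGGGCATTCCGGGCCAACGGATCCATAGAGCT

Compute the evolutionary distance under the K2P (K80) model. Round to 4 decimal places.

0.2613

Of 32 sites, 1 differences are transitions and 6 are transversions, so P = 1/32 = 0.03125 and Q = 6/32 = 0.1875.
Under the Kimura two-parameter model, d = −½ ln(1 − 2P − Q) − ¼ ln(1 − 2Q).
1 − 2P − Q = 0.75, giving −½ ln(0.75) = 0.143841.
1 − 2Q = 0.625, giving −¼ ln(0.625) = 0.117501.
d = 0.143841 + 0.117501 = 0.261342.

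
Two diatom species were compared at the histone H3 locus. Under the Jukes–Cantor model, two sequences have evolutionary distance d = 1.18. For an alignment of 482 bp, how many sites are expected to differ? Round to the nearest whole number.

287

Invert JC69: p = (3/4)(1 − e^(−4d/3)) = 0.75 × (1 − e^(-1.573333)) = 0.75 × (1 − 0.207353) = 0.594485.
Expected differing sites = pL ≈ 0.594485 × 482 = 286.54177 ≈ 287.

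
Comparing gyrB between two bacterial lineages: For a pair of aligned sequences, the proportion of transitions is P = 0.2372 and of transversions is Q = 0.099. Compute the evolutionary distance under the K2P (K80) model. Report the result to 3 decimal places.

0.481

Under the Kimura two-parameter model, d = −½ ln(1 − 2P − Q) − ¼ ln(1 − 2Q).
1 − 2P − Q = 0.4266, giving −½ ln(0.4266) = 0.425954.
1 − 2Q = 0.802, giving −¼ ln(0.802) = 0.055162.
d = 0.425954 + 0.055162 = 0.481116.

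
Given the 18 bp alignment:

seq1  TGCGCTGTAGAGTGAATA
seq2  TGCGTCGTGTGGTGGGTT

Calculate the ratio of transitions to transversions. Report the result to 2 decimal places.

3.00

Transitions are A↔G and C↔T; transversions are all other mismatches.
Transitions: 6. Transversions: 2.
R = 6/2 = 3.00.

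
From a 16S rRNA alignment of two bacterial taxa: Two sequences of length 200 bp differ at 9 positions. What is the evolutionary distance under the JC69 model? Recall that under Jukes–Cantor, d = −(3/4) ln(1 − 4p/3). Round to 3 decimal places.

0.046

p = 9/200 = 0.045.
d = −(3/4) ln(1 − 4p/3) = −0.75 ln(1 − 0.06) = −0.75 ln(0.94)
  = −0.75 × (-0.061875) = 0.046406 substitutions/site.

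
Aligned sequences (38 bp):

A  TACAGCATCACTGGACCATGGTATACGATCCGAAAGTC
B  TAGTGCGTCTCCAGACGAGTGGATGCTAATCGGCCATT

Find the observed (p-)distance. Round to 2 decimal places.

The sequences differ at 19 of 38 positions.
p = 19/38 = 0.50.

0.50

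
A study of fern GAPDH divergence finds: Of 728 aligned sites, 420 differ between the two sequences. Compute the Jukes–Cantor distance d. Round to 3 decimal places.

p = 420/728 ≈ 0.576923.
d = −(3/4) ln(1 − 4p/3) = −0.75 ln(1 − 0.769231) = −0.75 ln(0.230769)
  = −0.75 × (-1.466338) = 1.099754 substitutions/site.

1.100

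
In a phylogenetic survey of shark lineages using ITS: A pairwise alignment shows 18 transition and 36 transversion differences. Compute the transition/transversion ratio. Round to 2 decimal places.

0.50

R = 18/36 = 0.50.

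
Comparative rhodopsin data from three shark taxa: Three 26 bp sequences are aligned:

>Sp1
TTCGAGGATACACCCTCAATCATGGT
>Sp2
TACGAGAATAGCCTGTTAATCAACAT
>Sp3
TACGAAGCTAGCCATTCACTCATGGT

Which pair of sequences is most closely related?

Sp1–Sp2: 10/26 differ, p = 0.385, d = 0.539.
Sp1–Sp3: 8/26 differ, p = 0.308, d = 0.396.
Sp2–Sp3: 10/26 differ, p = 0.385, d = 0.539.
The smallest distance is between Sp1 and Sp3.

Sp1 and Sp3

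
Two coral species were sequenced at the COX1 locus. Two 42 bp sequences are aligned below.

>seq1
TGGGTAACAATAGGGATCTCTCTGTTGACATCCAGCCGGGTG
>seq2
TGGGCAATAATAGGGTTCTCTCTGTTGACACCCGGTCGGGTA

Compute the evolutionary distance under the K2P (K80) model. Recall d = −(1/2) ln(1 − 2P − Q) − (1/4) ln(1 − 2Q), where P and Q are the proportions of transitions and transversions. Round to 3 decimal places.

0.197

Of 42 sites, 6 differences are transitions and 1 are transversions, so P = 6/42 ≈ 0.142857 and Q = 1/42 ≈ 0.02381.
Under the Kimura two-parameter model, d = −½ ln(1 − 2P − Q) − ¼ ln(1 − 2Q).
1 − 2P − Q = 0.690476, giving −½ ln(0.690476) = 0.185187.
1 − 2Q = 0.95238, giving −¼ ln(0.95238) = 0.012198.
d = 0.185187 + 0.012198 = 0.197385.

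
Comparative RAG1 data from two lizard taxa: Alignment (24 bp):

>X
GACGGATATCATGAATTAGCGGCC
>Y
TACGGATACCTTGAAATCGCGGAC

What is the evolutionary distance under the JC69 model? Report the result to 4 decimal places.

0.3041

The sequences differ at 6 of 24 sites (1, 9, 11, 16, 18, 23), so p = 6/24 = 0.25.
d = −(3/4) ln(1 − 4p/3) = −0.75 ln(1 − 0.333333) = −0.75 ln(0.666667)
  = −0.75 × (-0.405465) = 0.304099 substitutions/site.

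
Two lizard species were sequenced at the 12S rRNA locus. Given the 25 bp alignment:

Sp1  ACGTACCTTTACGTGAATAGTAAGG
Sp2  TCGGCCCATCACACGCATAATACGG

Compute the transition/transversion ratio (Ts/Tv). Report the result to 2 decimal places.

0.67

Transitions are A↔G and C↔T; transversions are all other mismatches.
Transitions: 4. Transversions: 6.
R = 4/6 = 0.666666… ≈ 0.67 (to 2 d.p.).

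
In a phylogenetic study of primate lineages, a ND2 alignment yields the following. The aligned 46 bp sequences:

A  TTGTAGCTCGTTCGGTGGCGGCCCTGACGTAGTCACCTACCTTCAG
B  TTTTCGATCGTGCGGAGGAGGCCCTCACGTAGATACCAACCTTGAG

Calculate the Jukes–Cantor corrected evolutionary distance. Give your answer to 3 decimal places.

The sequences differ at 11 of 46 sites, so p = 11/46 ≈ 0.23913.
d = −(3/4) ln(1 − 4p/3) = −0.75 ln(1 − 0.31884) = −0.75 ln(0.68116)
  = −0.75 × (-0.383958) = 0.287969 substitutions/site.

0.288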